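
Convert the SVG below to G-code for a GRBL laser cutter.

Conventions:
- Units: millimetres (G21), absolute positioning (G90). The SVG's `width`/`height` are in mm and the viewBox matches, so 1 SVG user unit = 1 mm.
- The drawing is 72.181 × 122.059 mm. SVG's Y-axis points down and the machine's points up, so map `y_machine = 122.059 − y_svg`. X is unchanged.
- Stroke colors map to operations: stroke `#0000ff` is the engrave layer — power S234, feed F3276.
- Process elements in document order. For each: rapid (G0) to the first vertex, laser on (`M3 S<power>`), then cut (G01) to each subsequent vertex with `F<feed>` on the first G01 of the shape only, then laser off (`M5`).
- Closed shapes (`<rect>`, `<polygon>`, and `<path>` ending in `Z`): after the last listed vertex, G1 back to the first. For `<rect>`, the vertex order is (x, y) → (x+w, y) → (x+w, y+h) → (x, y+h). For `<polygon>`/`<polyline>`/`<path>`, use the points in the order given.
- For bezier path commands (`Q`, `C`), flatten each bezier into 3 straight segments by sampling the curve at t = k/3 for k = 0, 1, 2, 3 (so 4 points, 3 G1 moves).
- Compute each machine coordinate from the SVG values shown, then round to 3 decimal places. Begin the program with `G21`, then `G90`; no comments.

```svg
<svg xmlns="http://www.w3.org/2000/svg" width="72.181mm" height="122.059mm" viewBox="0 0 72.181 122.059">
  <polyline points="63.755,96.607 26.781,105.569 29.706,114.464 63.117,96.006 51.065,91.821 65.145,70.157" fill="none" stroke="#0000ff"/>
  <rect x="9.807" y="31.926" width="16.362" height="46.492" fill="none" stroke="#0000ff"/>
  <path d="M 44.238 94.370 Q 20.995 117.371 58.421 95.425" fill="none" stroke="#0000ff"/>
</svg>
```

G21
G90
G0 X63.755 Y25.452
M3 S234
G01 X26.781 Y16.490 F3276
G01 X29.706 Y7.595
G01 X63.117 Y26.053
G01 X51.065 Y30.238
G01 X65.145 Y51.902
M5
G0 X9.807 Y90.133
M3 S234
G01 X26.169 Y90.133 F3276
G01 X26.169 Y43.641
G01 X9.807 Y43.641
G01 X9.807 Y90.133
M5
G0 X44.238 Y27.689
M3 S234
G01 X35.484 Y17.349 F3276
G01 X40.211 Y16.997
G01 X58.421 Y26.634
M5

1 u = 1 mm; y_m = 122.059 − y.

[1] `<polyline>` open polyline, #0000ff→engrave S234 F3276: (63.755,25.452) → (26.781,16.490) → (29.706,7.595) → (63.117,26.053) → (51.065,30.238) → (65.145,51.902)

[2] `<rect>` rectangle, #0000ff→engrave S234 F3276: (9.807,90.133) → (26.169,90.133) → (26.169,43.641) → (9.807,43.641) → (9.807,90.133) (closed)

[3] `<path>` quadratic bezier, #0000ff→engrave S234 F3276: (44.238,27.689) → (35.484,17.349) → (40.211,16.997) → (58.421,26.634)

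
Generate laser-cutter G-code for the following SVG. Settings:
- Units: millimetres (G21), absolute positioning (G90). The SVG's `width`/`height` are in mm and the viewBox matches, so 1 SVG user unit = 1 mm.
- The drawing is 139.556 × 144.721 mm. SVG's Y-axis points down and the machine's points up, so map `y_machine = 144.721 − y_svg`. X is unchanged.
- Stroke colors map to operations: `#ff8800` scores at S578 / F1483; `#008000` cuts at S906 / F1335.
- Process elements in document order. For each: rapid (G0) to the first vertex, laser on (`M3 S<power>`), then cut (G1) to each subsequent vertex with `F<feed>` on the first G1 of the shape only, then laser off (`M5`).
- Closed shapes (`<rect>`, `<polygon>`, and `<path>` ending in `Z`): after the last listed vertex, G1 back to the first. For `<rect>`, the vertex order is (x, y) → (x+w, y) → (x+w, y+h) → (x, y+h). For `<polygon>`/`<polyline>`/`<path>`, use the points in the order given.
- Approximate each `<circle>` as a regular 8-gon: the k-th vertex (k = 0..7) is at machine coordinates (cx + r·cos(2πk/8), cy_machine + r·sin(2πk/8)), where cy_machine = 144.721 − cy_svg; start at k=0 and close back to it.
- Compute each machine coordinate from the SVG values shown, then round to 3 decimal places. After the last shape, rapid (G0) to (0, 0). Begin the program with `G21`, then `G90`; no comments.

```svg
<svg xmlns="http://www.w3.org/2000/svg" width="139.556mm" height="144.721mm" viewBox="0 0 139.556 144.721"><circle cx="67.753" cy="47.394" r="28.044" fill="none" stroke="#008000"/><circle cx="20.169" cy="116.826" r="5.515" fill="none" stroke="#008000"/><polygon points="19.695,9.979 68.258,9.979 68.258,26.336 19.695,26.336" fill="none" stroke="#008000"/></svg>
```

G21
G90
G0 X95.797 Y97.327
M3 S906
G1 X87.583 Y117.157 F1335
G1 X67.753 Y125.371
G1 X47.923 Y117.157
G1 X39.709 Y97.327
G1 X47.923 Y77.497
G1 X67.753 Y69.283
G1 X87.583 Y77.497
G1 X95.797 Y97.327
M5
G0 X25.684 Y27.895
M3 S906
G1 X24.069 Y31.795 F1335
G1 X20.169 Y33.410
G1 X16.269 Y31.795
G1 X14.654 Y27.895
G1 X16.269 Y23.995
G1 X20.169 Y22.380
G1 X24.069 Y23.995
G1 X25.684 Y27.895
M5
G0 X19.695 Y134.742
M3 S906
G1 X68.258 Y134.742 F1335
G1 X68.258 Y118.385
G1 X19.695 Y118.385
G1 X19.695 Y134.742
M5
G0 X0.000 Y0.000

Since the viewBox matches the mm dimensions, user units are millimetres directly. The only transform is the Y-flip y_m = 144.721 − y_svg.

Shape 1 is a circle drawn with `<circle>`. Its stroke #008000 means cut at S906, F1335. After flipping Y the toolpath is (95.797,97.327) → (87.583,117.157) → (67.753,125.371) → (47.923,117.157) → (39.709,97.327) → (47.923,77.497) → (67.753,69.283) → (87.583,77.497) → (95.797,97.327), returning to the start.

Shape 2 is a circle drawn with `<circle>`. Its stroke #008000 means cut at S906, F1335. After flipping Y the toolpath is (25.684,27.895) → (24.069,31.795) → (20.169,33.410) → (16.269,31.795) → (14.654,27.895) → (16.269,23.995) → (20.169,22.380) → (24.069,23.995) → (25.684,27.895), returning to the start.

Shape 3 is a rectangle drawn with `<polygon>`. Its stroke #008000 means cut at S906, F1335. After flipping Y the toolpath is (19.695,134.742) → (68.258,134.742) → (68.258,118.385) → (19.695,118.385) → (19.695,134.742), returning to the start.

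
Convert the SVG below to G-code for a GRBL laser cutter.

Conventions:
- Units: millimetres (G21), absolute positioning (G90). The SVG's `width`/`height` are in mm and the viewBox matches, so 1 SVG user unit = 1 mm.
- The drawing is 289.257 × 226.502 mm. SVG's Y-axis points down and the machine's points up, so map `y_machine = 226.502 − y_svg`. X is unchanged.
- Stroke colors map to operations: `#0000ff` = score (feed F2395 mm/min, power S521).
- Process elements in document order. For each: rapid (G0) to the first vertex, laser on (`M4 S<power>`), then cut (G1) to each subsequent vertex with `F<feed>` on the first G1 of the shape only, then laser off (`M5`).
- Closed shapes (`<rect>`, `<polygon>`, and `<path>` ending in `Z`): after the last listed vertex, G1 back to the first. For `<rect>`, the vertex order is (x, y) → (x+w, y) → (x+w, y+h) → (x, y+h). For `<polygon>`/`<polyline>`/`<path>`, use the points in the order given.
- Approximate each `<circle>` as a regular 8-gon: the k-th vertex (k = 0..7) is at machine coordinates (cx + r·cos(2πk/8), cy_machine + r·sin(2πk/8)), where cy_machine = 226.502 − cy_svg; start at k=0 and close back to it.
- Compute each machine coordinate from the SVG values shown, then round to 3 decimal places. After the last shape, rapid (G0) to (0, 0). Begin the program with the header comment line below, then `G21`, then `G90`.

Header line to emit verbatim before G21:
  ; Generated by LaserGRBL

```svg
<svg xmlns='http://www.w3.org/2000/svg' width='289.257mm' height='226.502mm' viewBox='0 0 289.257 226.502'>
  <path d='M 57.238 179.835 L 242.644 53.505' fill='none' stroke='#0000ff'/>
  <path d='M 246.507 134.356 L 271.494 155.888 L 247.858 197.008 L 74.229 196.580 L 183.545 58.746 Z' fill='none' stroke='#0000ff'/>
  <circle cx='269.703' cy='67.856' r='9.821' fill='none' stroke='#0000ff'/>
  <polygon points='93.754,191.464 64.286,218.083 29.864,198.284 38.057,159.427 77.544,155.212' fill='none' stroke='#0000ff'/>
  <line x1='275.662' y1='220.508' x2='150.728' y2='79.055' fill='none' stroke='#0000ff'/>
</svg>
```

; Generated by LaserGRBL
G21
G90
G0 X57.238 Y46.667
M4 S521
G1 X242.644 Y172.997 F2395
M5
G0 X246.507 Y92.146
M4 S521
G1 X271.494 Y70.614 F2395
G1 X247.858 Y29.494
G1 X74.229 Y29.922
G1 X183.545 Y167.756
G1 X246.507 Y92.146
M5
G0 X279.524 Y158.646
M4 S521
G1 X276.647 Y165.590 F2395
G1 X269.703 Y168.467
G1 X262.759 Y165.590
G1 X259.882 Y158.646
G1 X262.759 Y151.702
G1 X269.703 Y148.825
G1 X276.647 Y151.702
G1 X279.524 Y158.646
M5
G0 X93.754 Y35.038
M4 S521
G1 X64.286 Y8.419 F2395
G1 X29.864 Y28.218
G1 X38.057 Y67.075
G1 X77.544 Y71.290
G1 X93.754 Y35.038
M5
G0 X275.662 Y5.994
M4 S521
G1 X150.728 Y147.447 F2395
M5
G0 X0.000 Y0.000

Since the viewBox matches the mm dimensions, user units are millimetres directly. The only transform is the Y-flip y_m = 226.502 − y_svg.

Shape 1 is a line segment drawn with `<path>`. Its stroke #0000ff means score at S521, F2395. After flipping Y the toolpath is (57.238,46.667) → (242.644,172.997).

Shape 2 is a closed polygon drawn with `<path>`. Its stroke #0000ff means score at S521, F2395. After flipping Y the toolpath is (246.507,92.146) → (271.494,70.614) → (247.858,29.494) → (74.229,29.922) → (183.545,167.756) → (246.507,92.146), returning to the start.

Shape 3 is a circle drawn with `<circle>`. Its stroke #0000ff means score at S521, F2395. After flipping Y the toolpath is (279.524,158.646) → (276.647,165.590) → (269.703,168.467) → (262.759,165.590) → (259.882,158.646) → (262.759,151.702) → (269.703,148.825) → (276.647,151.702) → (279.524,158.646), returning to the start.

Shape 4 is a regular polygon drawn with `<polygon>`. Its stroke #0000ff means score at S521, F2395. After flipping Y the toolpath is (93.754,35.038) → (64.286,8.419) → (29.864,28.218) → (38.057,67.075) → (77.544,71.290) → (93.754,35.038), returning to the start.

Shape 5 is a line segment drawn with `<line>`. Its stroke #0000ff means score at S521, F2395. After flipping Y the toolpath is (275.662,5.994) → (150.728,147.447).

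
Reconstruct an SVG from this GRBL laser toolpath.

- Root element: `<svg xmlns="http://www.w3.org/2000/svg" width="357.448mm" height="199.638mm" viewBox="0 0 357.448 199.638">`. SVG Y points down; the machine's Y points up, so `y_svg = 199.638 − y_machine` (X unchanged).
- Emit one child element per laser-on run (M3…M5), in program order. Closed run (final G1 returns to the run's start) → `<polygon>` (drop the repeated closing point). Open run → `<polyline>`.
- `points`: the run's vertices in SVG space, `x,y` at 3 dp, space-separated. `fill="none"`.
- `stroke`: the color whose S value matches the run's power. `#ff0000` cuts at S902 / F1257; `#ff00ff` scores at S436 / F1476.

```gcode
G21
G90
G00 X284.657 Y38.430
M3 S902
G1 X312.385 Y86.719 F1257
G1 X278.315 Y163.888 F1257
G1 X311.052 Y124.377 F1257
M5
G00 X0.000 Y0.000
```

<svg xmlns="http://www.w3.org/2000/svg" width="357.448mm" height="199.638mm" viewBox="0 0 357.448 199.638">
  <polyline points="284.657,161.208 312.385,112.919 278.315,35.750 311.052,75.261" fill="none" stroke="#ff0000"/>
</svg>

y_svg = 199.638 − y_m. Every run uses S902, so all elements get stroke `#ff0000` (cut).

[1] open run; points: 284.657,161.208 312.385,112.919 278.315,35.750 311.052,75.261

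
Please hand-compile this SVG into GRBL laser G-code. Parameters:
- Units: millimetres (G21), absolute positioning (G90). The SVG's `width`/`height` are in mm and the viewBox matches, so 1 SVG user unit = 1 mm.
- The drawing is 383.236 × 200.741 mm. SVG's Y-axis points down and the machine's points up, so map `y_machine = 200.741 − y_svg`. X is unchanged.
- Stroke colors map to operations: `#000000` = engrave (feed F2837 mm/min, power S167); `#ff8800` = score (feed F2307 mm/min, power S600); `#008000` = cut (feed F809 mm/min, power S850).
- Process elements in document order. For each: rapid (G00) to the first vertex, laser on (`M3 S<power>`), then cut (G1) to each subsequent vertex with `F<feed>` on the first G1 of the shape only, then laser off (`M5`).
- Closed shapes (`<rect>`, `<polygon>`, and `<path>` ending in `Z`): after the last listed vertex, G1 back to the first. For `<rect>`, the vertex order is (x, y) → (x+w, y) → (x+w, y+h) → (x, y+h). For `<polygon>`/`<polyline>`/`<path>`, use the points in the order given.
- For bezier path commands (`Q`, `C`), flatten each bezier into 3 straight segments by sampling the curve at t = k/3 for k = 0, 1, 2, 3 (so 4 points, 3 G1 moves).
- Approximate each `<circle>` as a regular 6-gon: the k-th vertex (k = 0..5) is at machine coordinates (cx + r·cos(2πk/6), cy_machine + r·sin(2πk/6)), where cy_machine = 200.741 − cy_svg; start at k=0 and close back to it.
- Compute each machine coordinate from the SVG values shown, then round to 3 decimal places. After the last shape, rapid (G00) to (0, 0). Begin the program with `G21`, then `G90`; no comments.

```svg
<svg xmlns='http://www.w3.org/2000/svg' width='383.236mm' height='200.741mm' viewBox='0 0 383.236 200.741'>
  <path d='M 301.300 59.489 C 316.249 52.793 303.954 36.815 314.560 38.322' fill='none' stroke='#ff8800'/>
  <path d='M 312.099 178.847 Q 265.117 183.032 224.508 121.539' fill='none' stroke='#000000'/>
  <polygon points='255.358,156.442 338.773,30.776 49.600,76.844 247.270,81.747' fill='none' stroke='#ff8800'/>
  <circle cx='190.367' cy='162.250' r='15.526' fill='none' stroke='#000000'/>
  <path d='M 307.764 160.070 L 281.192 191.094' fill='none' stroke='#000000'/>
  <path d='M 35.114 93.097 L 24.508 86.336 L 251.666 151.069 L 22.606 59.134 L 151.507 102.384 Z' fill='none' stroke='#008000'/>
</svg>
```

G21
G90
G00 X301.300 Y141.252
M3 S600
G1 X309.025 Y150.051 F2307
G1 X309.730 Y159.089
G1 X314.560 Y162.419
M5
G00 X312.099 Y21.894
M3 S167
G1 X281.486 Y26.402 F2837
G1 X252.289 Y45.504
G1 X224.508 Y79.202
M5
G00 X255.358 Y44.299
M3 S600
G1 X338.773 Y169.965 F2307
G1 X49.600 Y123.897
G1 X247.270 Y118.994
G1 X255.358 Y44.299
M5
G00 X205.893 Y38.491
M3 S167
G1 X198.130 Y51.937 F2837
G1 X182.604 Y51.937
G1 X174.841 Y38.491
G1 X182.604 Y25.045
G1 X198.130 Y25.045
G1 X205.893 Y38.491
M5
G00 X307.764 Y40.671
M3 S167
G1 X281.192 Y9.647 F2837
M5
G00 X35.114 Y107.644
M3 S850
G1 X24.508 Y114.405 F809
G1 X251.666 Y49.672
G1 X22.606 Y141.607
G1 X151.507 Y98.357
G1 X35.114 Y107.644
M5
G00 X0.000 Y0.000

1 u = 1 mm; y_m = 200.741 − y.

[1] `<path>` cubic bezier, #ff8800→score S600 F2307: (301.300,141.252) → (309.025,150.051) → (309.730,159.089) → (314.560,162.419)

[2] `<path>` quadratic bezier, #000000→engrave S167 F2837: (312.099,21.894) → (281.486,26.402) → (252.289,45.504) → (224.508,79.202)

[3] `<polygon>` closed polygon, #ff8800→score S600 F2307: (255.358,44.299) → (338.773,169.965) → (49.600,123.897) → (247.270,118.994) → (255.358,44.299) (closed)

[4] `<circle>` circle, #000000→engrave S167 F2837: (205.893,38.491) → (198.130,51.937) → (182.604,51.937) → (174.841,38.491) → (182.604,25.045) → (198.130,25.045) → (205.893,38.491) (closed)

[5] `<path>` line segment, #000000→engrave S167 F2837: (307.764,40.671) → (281.192,9.647)

[6] `<path>` closed polygon, #008000→cut S850 F809: (35.114,107.644) → (24.508,114.405) → (251.666,49.672) → (22.606,141.607) → (151.507,98.357) → (35.114,107.644) (closed)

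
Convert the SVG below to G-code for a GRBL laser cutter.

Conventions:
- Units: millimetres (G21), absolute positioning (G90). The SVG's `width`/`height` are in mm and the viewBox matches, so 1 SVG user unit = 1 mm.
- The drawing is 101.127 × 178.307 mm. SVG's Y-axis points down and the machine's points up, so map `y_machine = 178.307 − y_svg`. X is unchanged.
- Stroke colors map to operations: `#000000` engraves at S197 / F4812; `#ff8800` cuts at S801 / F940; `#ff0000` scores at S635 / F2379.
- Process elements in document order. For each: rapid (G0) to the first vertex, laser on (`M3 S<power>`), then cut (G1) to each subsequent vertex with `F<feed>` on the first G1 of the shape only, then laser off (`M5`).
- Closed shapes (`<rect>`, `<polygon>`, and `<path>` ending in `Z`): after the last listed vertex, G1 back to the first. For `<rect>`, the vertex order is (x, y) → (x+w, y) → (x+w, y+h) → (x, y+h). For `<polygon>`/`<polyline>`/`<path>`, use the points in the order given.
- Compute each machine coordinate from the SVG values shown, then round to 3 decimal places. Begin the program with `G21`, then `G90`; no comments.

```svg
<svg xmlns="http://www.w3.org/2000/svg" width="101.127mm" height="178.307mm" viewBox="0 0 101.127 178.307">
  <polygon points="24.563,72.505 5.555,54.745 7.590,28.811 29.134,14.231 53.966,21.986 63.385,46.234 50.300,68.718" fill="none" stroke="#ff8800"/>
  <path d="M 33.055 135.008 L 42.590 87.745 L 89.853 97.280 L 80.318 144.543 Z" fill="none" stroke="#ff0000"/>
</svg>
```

G21
G90
G0 X24.563 Y105.802
M3 S801
G1 X5.555 Y123.562 F940
G1 X7.590 Y149.496
G1 X29.134 Y164.076
G1 X53.966 Y156.321
G1 X63.385 Y132.073
G1 X50.300 Y109.589
G1 X24.563 Y105.802
M5
G0 X33.055 Y43.299
M3 S635
G1 X42.590 Y90.562 F2379
G1 X89.853 Y81.027
G1 X80.318 Y33.764
G1 X33.055 Y43.299
M5

viewBox `0 0 101.127 178.307` with mm width/height → 1 unit = 1 mm. Flip: y_m = 178.307 − y_svg.

**Shape 1** — `<polygon>` regular polygon, stroke `#ff8800` → cut (S801, F940). Machine vertices: (24.563,105.802) → (5.555,123.562) → (7.590,149.496) → (29.134,164.076) → (53.966,156.321) → (63.385,132.073) → (50.300,109.589) → (24.563,105.802). Closed: final G1 returns to the first vertex.

**Shape 2** — `<path>` regular polygon, stroke `#ff0000` → score (S635, F2379). Machine vertices: (33.055,43.299) → (42.590,90.562) → (89.853,81.027) → (80.318,33.764) → (33.055,43.299). Closed: final G1 returns to the first vertex.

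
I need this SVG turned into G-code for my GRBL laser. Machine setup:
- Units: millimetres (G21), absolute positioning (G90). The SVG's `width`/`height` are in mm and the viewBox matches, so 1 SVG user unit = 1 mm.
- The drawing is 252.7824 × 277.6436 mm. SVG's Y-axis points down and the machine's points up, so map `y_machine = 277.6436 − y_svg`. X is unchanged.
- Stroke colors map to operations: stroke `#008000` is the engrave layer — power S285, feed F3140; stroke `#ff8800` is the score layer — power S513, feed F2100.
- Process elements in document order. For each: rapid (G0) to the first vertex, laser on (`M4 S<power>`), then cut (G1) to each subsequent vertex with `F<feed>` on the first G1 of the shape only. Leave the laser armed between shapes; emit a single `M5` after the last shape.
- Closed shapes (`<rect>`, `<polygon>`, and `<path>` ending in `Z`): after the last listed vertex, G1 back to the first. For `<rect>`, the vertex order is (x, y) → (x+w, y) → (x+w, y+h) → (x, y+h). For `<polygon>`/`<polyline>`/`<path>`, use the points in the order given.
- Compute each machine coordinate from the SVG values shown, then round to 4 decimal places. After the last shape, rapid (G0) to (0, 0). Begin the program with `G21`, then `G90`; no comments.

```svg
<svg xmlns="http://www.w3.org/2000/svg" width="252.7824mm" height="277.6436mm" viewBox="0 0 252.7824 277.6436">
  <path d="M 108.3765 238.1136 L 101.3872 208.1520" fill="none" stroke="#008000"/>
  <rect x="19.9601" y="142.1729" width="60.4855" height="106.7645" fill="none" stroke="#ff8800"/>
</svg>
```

viewBox `0 0 252.7824 277.6436` with mm width/height → 1 unit = 1 mm. Flip: y_m = 277.6436 − y_svg.

**Shape 1** — `<path>` line segment, stroke `#008000` → engrave (S285, F3140). Machine vertices: (108.3765,39.5300) → (101.3872,69.4916). Open path.

**Shape 2** — `<rect>` rectangle, stroke `#ff8800` → score (S513, F2100). Machine vertices: (19.9601,135.4707) → (80.4456,135.4707) → (80.4456,28.7062) → (19.9601,28.7062) → (19.9601,135.4707). Closed: final G1 returns to the first vertex.

G21
G90
G0 X108.3765 Y39.5300
M4 S285
G1 X101.3872 Y69.4916 F3140
G0 X19.9601 Y135.4707
M4 S513
G1 X80.4456 Y135.4707 F2100
G1 X80.4456 Y28.7062
G1 X19.9601 Y28.7062
G1 X19.9601 Y135.4707
M5
G0 X0.0000 Y0.0000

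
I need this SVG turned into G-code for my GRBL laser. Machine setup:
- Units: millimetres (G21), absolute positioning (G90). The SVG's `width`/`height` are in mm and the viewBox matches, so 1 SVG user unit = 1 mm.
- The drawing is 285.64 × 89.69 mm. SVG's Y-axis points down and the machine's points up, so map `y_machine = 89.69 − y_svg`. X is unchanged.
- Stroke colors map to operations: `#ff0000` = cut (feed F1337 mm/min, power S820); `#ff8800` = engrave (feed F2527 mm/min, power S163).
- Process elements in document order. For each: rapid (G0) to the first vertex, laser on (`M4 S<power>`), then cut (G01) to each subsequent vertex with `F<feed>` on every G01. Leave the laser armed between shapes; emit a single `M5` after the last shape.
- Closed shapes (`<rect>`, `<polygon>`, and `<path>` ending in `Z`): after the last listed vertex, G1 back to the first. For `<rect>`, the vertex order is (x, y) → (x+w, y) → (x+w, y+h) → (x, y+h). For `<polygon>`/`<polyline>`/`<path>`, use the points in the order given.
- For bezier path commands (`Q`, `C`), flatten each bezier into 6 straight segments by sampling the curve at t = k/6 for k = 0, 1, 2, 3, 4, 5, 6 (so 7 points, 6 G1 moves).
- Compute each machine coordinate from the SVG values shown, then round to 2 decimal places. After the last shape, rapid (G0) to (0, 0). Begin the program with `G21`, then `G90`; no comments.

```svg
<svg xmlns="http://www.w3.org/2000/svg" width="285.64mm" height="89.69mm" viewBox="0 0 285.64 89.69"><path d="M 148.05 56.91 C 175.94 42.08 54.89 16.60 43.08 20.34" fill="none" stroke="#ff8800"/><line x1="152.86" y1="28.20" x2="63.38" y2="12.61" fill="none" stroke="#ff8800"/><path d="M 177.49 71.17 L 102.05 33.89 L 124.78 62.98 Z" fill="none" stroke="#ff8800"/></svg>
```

1 u = 1 mm; y_m = 89.69 − y.

[1] `<path>` cubic bezier, #ff8800→engrave S163 F2527: (148.05,32.78) → (150.78,40.90) → (135.86,49.68) → (110.45,58.03) → (81.74,64.83) → (56.89,68.97) → (43.08,69.35)

[2] `<line>` line segment, #ff8800→engrave S163 F2527: (152.86,61.49) → (63.38,77.08)

[3] `<path>` closed polygon, #ff8800→engrave S163 F2527: (177.49,18.52) → (102.05,55.80) → (124.78,26.71) → (177.49,18.52) (closed)

G21
G90
G0 X148.05 Y32.78
M4 S163
G01 X150.78 Y40.90 F2527
G01 X135.86 Y49.68 F2527
G01 X110.45 Y58.03 F2527
G01 X81.74 Y64.83 F2527
G01 X56.89 Y68.97 F2527
G01 X43.08 Y69.35 F2527
G0 X152.86 Y61.49
M4 S163
G01 X63.38 Y77.08 F2527
G0 X177.49 Y18.52
M4 S163
G01 X102.05 Y55.80 F2527
G01 X124.78 Y26.71 F2527
G01 X177.49 Y18.52 F2527
M5
G0 X0.00 Y0.00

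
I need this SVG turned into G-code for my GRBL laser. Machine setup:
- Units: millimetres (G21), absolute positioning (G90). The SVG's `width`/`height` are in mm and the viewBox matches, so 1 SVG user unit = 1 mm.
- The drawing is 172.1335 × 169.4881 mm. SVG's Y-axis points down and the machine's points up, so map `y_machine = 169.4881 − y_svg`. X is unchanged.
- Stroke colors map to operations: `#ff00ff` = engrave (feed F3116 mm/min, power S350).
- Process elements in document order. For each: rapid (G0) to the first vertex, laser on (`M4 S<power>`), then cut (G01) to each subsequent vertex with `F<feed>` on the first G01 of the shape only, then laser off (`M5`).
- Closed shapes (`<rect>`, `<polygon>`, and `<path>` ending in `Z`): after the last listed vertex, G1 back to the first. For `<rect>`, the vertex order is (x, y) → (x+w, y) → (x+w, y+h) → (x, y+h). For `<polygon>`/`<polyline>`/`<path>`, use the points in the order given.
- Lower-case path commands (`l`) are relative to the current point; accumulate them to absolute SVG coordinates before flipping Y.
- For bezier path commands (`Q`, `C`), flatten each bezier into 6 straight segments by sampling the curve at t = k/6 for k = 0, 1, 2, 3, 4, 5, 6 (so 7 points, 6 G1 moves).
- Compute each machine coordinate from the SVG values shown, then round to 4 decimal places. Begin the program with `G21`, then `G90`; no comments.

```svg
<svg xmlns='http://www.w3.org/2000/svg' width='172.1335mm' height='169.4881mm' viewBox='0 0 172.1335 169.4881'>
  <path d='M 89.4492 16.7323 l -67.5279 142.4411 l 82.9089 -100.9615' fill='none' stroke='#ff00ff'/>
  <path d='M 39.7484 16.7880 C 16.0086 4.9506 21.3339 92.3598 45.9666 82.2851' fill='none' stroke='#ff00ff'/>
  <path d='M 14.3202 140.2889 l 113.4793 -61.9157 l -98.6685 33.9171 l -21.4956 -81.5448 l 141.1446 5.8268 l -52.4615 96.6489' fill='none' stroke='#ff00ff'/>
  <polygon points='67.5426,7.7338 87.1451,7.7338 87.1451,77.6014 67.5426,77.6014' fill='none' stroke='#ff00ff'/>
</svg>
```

Since the viewBox matches the mm dimensions, user units are millimetres directly. The only transform is the Y-flip y_m = 169.4881 − y_svg.

Shape 1 is a open polyline drawn with `<path>`. Its stroke #ff00ff means engrave at S350, F3116. After flipping Y the toolpath is (89.4492,152.7558) → (21.9213,10.3147) → (104.8302,111.2762).

Shape 2 is a cubic bezier drawn with `<path>`. Its stroke #ff00ff means engrave at S350, F3116. After flipping Y the toolpath is (39.7484,152.7001) → (30.2554,151.2590) → (25.3356,138.7416) → (24.7178,120.6126) → (28.1311,102.3366) → (35.3044,89.3785) → (45.9666,87.2030).

Shape 3 is a open polyline drawn with `<path>`. Its stroke #ff00ff means engrave at S350, F3116. After flipping Y the toolpath is (14.3202,29.1992) → (127.7995,91.1149) → (29.1310,57.1978) → (7.6354,138.7426) → (148.7800,132.9158) → (96.3185,36.2669).

Shape 4 is a rectangle drawn with `<polygon>`. Its stroke #ff00ff means engrave at S350, F3116. After flipping Y the toolpath is (67.5426,161.7543) → (87.1451,161.7543) → (87.1451,91.8867) → (67.5426,91.8867) → (67.5426,161.7543), returning to the start.

G21
G90
G0 X89.4492 Y152.7558
M4 S350
G01 X21.9213 Y10.3147 F3116
G01 X104.8302 Y111.2762
M5
G0 X39.7484 Y152.7001
M4 S350
G01 X30.2554 Y151.2590 F3116
G01 X25.3356 Y138.7416
G01 X24.7178 Y120.6126
G01 X28.1311 Y102.3366
G01 X35.3044 Y89.3785
G01 X45.9666 Y87.2030
M5
G0 X14.3202 Y29.1992
M4 S350
G01 X127.7995 Y91.1149 F3116
G01 X29.1310 Y57.1978
G01 X7.6354 Y138.7426
G01 X148.7800 Y132.9158
G01 X96.3185 Y36.2669
M5
G0 X67.5426 Y161.7543
M4 S350
G01 X87.1451 Y161.7543 F3116
G01 X87.1451 Y91.8867
G01 X67.5426 Y91.8867
G01 X67.5426 Y161.7543
M5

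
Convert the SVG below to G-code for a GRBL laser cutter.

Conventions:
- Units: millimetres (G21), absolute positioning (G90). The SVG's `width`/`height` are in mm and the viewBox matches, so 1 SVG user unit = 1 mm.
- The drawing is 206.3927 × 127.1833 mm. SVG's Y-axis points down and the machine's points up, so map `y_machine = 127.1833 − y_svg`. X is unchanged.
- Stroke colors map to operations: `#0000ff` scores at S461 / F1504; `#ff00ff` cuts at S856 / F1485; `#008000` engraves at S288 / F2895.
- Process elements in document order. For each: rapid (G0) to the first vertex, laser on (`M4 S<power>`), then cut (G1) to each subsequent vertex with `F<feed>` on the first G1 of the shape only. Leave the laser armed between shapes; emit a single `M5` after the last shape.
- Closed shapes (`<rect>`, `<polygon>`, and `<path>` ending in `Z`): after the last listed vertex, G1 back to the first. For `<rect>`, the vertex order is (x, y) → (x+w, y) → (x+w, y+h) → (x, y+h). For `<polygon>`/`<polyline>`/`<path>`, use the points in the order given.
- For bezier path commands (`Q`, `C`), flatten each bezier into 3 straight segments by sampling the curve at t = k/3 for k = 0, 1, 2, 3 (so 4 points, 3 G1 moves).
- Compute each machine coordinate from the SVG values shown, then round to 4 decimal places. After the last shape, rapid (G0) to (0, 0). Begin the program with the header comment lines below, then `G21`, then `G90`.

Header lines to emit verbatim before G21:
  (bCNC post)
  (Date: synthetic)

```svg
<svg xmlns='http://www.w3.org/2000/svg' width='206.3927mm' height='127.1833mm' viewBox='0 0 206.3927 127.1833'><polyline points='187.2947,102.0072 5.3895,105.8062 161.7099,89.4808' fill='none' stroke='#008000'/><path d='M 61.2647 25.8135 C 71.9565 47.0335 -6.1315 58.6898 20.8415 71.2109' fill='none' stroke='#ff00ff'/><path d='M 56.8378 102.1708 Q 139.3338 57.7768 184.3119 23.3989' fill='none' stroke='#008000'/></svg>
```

1 u = 1 mm; y_m = 127.1833 − y.

[1] `<polyline>` open polyline, #008000→engrave S288 F2895: (187.2947,25.1761) → (5.3895,21.3771) → (161.7099,37.7025)

[2] `<path>` cubic bezier, #ff00ff→cut S856 F1485: (61.2647,101.3698) → (49.5425,82.9515) → (21.7095,68.5915) → (20.8415,55.9724)

[3] `<path>` quadratic bezier, #008000→engrave S288 F2895: (56.8378,25.0125) → (107.6665,53.4956) → (150.1578,79.7529) → (184.3119,103.7844)

(bCNC post)
(Date: synthetic)
G21
G90
G0 X187.2947 Y25.1761
M4 S288
G1 X5.3895 Y21.3771 F2895
G1 X161.7099 Y37.7025
G0 X61.2647 Y101.3698
M4 S856
G1 X49.5425 Y82.9515 F1485
G1 X21.7095 Y68.5915
G1 X20.8415 Y55.9724
G0 X56.8378 Y25.0125
M4 S288
G1 X107.6665 Y53.4956 F2895
G1 X150.1578 Y79.7529
G1 X184.3119 Y103.7844
M5
G0 X0.0000 Y0.0000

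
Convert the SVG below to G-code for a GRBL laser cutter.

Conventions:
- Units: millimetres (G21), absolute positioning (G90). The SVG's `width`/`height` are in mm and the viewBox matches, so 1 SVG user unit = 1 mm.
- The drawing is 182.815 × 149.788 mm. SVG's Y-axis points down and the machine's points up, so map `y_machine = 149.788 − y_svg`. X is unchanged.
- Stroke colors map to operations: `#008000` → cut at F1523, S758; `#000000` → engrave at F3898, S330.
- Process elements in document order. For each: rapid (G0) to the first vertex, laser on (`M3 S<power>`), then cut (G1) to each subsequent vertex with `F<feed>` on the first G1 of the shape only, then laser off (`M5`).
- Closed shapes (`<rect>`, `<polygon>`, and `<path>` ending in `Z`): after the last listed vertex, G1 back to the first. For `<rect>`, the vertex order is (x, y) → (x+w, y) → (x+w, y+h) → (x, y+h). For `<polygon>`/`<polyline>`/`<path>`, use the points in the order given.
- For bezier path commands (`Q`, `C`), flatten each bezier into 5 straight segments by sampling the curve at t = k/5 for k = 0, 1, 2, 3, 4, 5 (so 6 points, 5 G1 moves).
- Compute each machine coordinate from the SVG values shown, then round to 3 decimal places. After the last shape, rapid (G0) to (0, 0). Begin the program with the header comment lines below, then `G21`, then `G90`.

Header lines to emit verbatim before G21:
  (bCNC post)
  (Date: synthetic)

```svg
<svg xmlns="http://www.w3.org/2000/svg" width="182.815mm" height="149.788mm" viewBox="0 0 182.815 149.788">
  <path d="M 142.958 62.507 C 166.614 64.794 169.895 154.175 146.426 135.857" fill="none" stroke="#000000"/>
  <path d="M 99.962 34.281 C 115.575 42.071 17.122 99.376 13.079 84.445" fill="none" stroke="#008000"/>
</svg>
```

viewBox `0 0 182.815 149.788` with mm width/height → 1 unit = 1 mm. Flip: y_m = 149.788 − y_svg.

**Shape 1** — `<path>` cubic bezier, stroke `#000000` → engrave (S330, F3898). Control points (SVG): P0=(142.958,62.507), P1=(166.614,64.794), P2=(169.895,154.175), P3=(146.426,135.857); sampled at t=k/5. Machine vertices: (142.958,87.281) → (154.656,77.016) → (161.157,55.198) → (162.157,31.178) → (157.348,14.306) → (146.426,13.931). Open path.

**Shape 2** — `<path>` cubic bezier, stroke `#008000` → cut (S758, F1523). Control points (SVG): P0=(99.962,34.281), P1=(115.575,42.071), P2=(17.122,99.376), P3=(13.079,84.445); sampled at t=k/5. Machine vertices: (99.962,115.507) → (97.310,105.865) → (77.288,90.184) → (49.905,74.307) → (25.166,64.079) → (13.079,65.343). Open path.

(bCNC post)
(Date: synthetic)
G21
G90
G0 X142.958 Y87.281
M3 S330
G1 X154.656 Y77.016 F3898
G1 X161.157 Y55.198
G1 X162.157 Y31.178
G1 X157.348 Y14.306
G1 X146.426 Y13.931
M5
G0 X99.962 Y115.507
M3 S758
G1 X97.310 Y105.865 F1523
G1 X77.288 Y90.184
G1 X49.905 Y74.307
G1 X25.166 Y64.079
G1 X13.079 Y65.343
M5
G0 X0.000 Y0.000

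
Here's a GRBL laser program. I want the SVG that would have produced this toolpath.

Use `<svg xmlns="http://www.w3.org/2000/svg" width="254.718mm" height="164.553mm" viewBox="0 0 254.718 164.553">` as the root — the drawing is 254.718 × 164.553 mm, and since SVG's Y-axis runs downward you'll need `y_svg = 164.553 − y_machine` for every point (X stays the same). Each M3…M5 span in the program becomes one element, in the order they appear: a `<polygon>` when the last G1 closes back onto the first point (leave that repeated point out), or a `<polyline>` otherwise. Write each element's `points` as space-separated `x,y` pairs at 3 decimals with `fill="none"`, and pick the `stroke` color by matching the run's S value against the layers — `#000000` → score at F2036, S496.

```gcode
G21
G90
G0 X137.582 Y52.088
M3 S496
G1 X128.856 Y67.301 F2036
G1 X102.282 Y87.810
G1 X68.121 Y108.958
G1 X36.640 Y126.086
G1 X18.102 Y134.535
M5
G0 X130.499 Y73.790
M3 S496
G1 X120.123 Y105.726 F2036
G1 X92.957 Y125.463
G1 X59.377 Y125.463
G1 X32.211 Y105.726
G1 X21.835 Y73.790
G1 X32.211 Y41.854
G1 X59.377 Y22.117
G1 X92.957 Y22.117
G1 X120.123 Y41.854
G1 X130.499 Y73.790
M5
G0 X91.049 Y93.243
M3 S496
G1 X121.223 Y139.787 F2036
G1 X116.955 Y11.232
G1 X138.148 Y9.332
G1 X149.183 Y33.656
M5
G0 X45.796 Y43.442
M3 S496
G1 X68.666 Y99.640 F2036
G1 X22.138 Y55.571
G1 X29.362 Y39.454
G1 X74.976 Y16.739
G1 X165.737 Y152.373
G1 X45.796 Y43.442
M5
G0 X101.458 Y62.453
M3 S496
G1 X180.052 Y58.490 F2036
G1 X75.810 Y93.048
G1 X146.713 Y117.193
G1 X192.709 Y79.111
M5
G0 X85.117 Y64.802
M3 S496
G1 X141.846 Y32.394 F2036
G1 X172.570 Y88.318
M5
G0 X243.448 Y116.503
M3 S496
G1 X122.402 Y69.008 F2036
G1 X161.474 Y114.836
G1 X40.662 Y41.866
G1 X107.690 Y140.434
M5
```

y_svg = 164.553 − y_m. Every run uses S496, so all elements get stroke `#000000` (score).

[1] open run; points: 137.582,112.465 128.856,97.252 102.282,76.743 68.121,55.595 36.640,38.467 18.102,30.018

[2] closed run; points: 130.499,90.763 120.123,58.827 92.957,39.090 59.377,39.090 32.211,58.827 21.835,90.763 32.211,122.699 59.377,142.436 92.957,142.436 120.123,122.699

[3] open run; points: 91.049,71.310 121.223,24.766 116.955,153.321 138.148,155.221 149.183,130.897

[4] closed run; points: 45.796,121.111 68.666,64.913 22.138,108.982 29.362,125.099 74.976,147.814 165.737,12.180

[5] open run; points: 101.458,102.100 180.052,106.063 75.810,71.505 146.713,47.360 192.709,85.442

[6] open run; points: 85.117,99.751 141.846,132.159 172.570,76.235

[7] open run; points: 243.448,48.050 122.402,95.545 161.474,49.717 40.662,122.687 107.690,24.119

<svg xmlns="http://www.w3.org/2000/svg" width="254.718mm" height="164.553mm" viewBox="0 0 254.718 164.553">
  <polyline points="137.582,112.465 128.856,97.252 102.282,76.743 68.121,55.595 36.640,38.467 18.102,30.018" fill="none" stroke="#000000"/>
  <polygon points="130.499,90.763 120.123,58.827 92.957,39.090 59.377,39.090 32.211,58.827 21.835,90.763 32.211,122.699 59.377,142.436 92.957,142.436 120.123,122.699" fill="none" stroke="#000000"/>
  <polyline points="91.049,71.310 121.223,24.766 116.955,153.321 138.148,155.221 149.183,130.897" fill="none" stroke="#000000"/>
  <polygon points="45.796,121.111 68.666,64.913 22.138,108.982 29.362,125.099 74.976,147.814 165.737,12.180" fill="none" stroke="#000000"/>
  <polyline points="101.458,102.100 180.052,106.063 75.810,71.505 146.713,47.360 192.709,85.442" fill="none" stroke="#000000"/>
  <polyline points="85.117,99.751 141.846,132.159 172.570,76.235" fill="none" stroke="#000000"/>
  <polyline points="243.448,48.050 122.402,95.545 161.474,49.717 40.662,122.687 107.690,24.119" fill="none" stroke="#000000"/>
</svg>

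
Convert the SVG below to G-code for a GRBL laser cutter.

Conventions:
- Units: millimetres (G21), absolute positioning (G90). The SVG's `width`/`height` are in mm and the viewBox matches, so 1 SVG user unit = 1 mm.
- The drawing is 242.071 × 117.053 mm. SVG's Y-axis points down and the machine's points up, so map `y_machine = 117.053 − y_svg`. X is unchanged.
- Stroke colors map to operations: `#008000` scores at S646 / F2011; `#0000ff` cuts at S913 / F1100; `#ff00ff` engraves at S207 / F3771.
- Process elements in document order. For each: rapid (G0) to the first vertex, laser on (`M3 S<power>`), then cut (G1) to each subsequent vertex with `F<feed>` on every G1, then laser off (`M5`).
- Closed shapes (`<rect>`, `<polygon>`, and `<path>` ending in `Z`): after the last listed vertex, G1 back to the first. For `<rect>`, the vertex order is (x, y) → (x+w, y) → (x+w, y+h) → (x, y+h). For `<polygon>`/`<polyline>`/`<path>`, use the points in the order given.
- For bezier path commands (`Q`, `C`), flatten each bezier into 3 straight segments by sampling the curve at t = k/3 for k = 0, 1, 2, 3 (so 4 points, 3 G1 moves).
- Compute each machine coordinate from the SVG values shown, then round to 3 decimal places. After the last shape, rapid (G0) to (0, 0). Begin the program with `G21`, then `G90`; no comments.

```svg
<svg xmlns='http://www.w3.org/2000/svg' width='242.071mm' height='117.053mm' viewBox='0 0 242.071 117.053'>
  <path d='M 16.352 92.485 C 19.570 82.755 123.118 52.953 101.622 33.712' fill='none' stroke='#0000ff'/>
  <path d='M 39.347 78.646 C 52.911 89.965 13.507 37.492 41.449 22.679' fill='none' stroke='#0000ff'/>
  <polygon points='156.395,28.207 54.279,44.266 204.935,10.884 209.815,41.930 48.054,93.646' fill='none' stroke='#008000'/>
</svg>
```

G21
G90
G0 X16.352 Y24.568
M3 S913
G1 X44.666 Y39.854 F1100
G1 X89.784 Y61.714 F1100
G1 X101.622 Y83.341 F1100
M5
G0 X39.347 Y38.407
M3 S913
G1 X39.711 Y44.595 F1100
G1 X31.500 Y70.765 F1100
G1 X41.449 Y94.374 F1100
M5
G0 X156.395 Y88.846
M3 S646
G1 X54.279 Y72.787 F2011
G1 X204.935 Y106.169 F2011
G1 X209.815 Y75.123 F2011
G1 X48.054 Y23.407 F2011
G1 X156.395 Y88.846 F2011
M5
G0 X0.000 Y0.000

1 u = 1 mm; y_m = 117.053 − y.

[1] `<path>` cubic bezier, #0000ff→cut S913 F1100: (16.352,24.568) → (44.666,39.854) → (89.784,61.714) → (101.622,83.341)

[2] `<path>` cubic bezier, #0000ff→cut S913 F1100: (39.347,38.407) → (39.711,44.595) → (31.500,70.765) → (41.449,94.374)

[3] `<polygon>` closed polygon, #008000→score S646 F2011: (156.395,88.846) → (54.279,72.787) → (204.935,106.169) → (209.815,75.123) → (48.054,23.407) → (156.395,88.846) (closed)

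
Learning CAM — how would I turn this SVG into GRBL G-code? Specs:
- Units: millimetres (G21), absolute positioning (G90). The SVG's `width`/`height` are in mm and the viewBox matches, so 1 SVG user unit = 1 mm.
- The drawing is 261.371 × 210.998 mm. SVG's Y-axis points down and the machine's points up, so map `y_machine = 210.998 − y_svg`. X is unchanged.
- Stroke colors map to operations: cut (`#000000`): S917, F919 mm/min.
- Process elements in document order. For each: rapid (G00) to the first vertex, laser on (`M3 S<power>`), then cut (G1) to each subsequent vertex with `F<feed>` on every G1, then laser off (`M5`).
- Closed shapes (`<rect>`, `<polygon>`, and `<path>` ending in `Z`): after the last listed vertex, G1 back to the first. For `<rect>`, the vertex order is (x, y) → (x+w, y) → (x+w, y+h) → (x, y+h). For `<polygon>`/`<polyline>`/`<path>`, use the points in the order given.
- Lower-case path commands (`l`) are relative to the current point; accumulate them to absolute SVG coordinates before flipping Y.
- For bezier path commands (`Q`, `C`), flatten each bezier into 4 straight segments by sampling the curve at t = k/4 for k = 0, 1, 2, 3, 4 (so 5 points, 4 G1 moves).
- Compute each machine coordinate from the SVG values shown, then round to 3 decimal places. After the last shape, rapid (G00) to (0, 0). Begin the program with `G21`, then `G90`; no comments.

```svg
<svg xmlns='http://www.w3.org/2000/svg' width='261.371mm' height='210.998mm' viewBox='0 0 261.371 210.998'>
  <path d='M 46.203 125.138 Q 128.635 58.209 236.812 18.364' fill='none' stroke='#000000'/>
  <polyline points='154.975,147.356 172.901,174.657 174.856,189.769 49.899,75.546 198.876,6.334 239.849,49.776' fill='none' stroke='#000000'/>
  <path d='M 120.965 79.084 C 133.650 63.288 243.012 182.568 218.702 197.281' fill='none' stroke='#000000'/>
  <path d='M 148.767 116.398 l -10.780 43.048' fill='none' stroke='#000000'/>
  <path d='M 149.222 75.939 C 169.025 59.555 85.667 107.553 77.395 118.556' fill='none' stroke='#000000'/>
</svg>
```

G21
G90
G00 X46.203 Y85.860
M3 S917
G1 X89.028 Y117.632 F919
G1 X135.071 Y146.018 F919
G1 X184.333 Y171.019 F919
G1 X236.812 Y192.634 F919
M5
G00 X154.975 Y63.642
M3 S917
G1 X172.901 Y36.341 F919
G1 X174.856 Y21.229 F919
G1 X49.899 Y135.452 F919
G1 X198.876 Y204.664 F919
G1 X239.849 Y161.222 F919
M5
G00 X120.965 Y131.914
M3 S917
G1 X145.006 Y122.179 F919
G1 X183.707 Y84.256 F919
G1 X215.470 Y40.614 F919
G1 X218.702 Y13.717 F919
M5
G00 X148.767 Y94.600
M3 S917
G1 X137.987 Y51.552 F919
M5
G00 X149.222 Y135.059
M3 S917
G1 X147.517 Y136.859 F919
G1 X123.837 Y124.021 F919
G1 X94.893 Y106.047 F919
G1 X77.395 Y92.442 F919
M5
G00 X0.000 Y0.000

viewBox `0 0 261.371 210.998` with mm width/height → 1 unit = 1 mm. Flip: y_m = 210.998 − y_svg.

**Shape 1** — `<path>` quadratic bezier, stroke `#000000` → cut (S917, F919). Control points (SVG): P0=(46.203,125.138), P1=(128.635,58.209), P2=(236.812,18.364); sampled at t=k/4. Machine vertices: (46.203,85.860) → (89.028,117.632) → (135.071,146.018) → (184.333,171.019) → (236.812,192.634). Open path.

**Shape 2** — `<polyline>` open polyline, stroke `#000000` → cut (S917, F919). Machine vertices: (154.975,63.642) → (172.901,36.341) → (174.856,21.229) → (49.899,135.452) → (198.876,204.664) → (239.849,161.222). Open path.

**Shape 3** — `<path>` cubic bezier, stroke `#000000` → cut (S917, F919). Control points (SVG): P0=(120.965,79.084), P1=(133.650,63.288), P2=(243.012,182.568), P3=(218.702,197.281); sampled at t=k/4. Machine vertices: (120.965,131.914) → (145.006,122.179) → (183.707,84.256) → (215.470,40.614) → (218.702,13.717). Open path.

**Shape 4** — `<path>` line segment, stroke `#000000` → cut (S917, F919). Machine vertices: (148.767,94.600) → (137.987,51.552). Open path.

**Shape 5** — `<path>` cubic bezier, stroke `#000000` → cut (S917, F919). Control points (SVG): P0=(149.222,75.939), P1=(169.025,59.555), P2=(85.667,107.553), P3=(77.395,118.556); sampled at t=k/4. Machine vertices: (149.222,135.059) → (147.517,136.859) → (123.837,124.021) → (94.893,106.047) → (77.395,92.442). Open path.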